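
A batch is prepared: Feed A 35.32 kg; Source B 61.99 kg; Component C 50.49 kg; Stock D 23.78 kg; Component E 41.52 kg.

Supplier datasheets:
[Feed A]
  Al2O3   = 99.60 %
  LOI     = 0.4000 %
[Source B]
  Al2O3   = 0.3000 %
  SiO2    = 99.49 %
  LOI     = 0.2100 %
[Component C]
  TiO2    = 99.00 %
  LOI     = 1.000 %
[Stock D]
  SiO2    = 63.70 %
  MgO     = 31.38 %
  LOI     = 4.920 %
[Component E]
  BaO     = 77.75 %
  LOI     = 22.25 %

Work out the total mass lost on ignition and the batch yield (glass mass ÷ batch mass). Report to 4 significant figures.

Mid-chain values are displayed, with 4-significant-figure rounding, in the working; the working math maintains exact precision end to end — exactly one rounding lands on every reported result; all derived quantities are rebuilt using the weight values for 201.9 kg of glass in full precision (yield, LOI, five oxide percentages, glass mass, totals) exactly as shown in either problem or answer.
Material-by-material LOI:
  Feed A: 35.32 × 0.004000 = 0.1413 kg
  Source B: 61.99 × 0.002100 = 0.1302 kg
  Component C: 50.49 × 0.01000 = 0.5049 kg
  Stock D: 23.78 × 0.04920 = 1.170 kg
  Component E: 41.52 × 0.2225 = 9.238 kg
Total LOI = 11.18 kg
Glass = batch − LOI = 213.1 − 11.18 = 201.9 kg

LOI loss = 11.18 kg; glass = 201.9 kg; yield = 94.75%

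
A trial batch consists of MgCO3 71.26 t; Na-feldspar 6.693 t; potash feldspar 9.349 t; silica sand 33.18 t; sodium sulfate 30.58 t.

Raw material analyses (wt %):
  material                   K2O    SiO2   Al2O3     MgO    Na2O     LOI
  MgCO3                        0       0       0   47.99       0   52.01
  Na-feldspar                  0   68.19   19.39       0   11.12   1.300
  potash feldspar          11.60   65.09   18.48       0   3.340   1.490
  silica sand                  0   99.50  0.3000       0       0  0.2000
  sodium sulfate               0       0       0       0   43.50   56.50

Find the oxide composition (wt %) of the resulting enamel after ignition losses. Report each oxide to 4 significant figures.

Mid-chain values are shown, with 4-significant-digit rounding, at each printed step. All internal work holds full float precision at every stage. Exactly one rounding lands on every reported figure — derived quantities (ignition loss, the five compositions, net glass mass, the totals, yield) are carried from the batch weights for 96.43 t of glass at full precision as they appear in question or answer.
Oxide-by-oxide delivered mass:
  K2O: 9.349·0.1160 = 1.084 t
  SiO2: 6.693·0.6819 + 9.349·0.6509 + 33.18·0.9950 = 43.66 t
  Al2O3: 6.693·0.1939 + 9.349·0.1848 + 33.18·0.003000 = 3.125 t
  MgO: 71.26·0.4799 = 34.20 t
  Na2O: 6.693·0.1112 + 9.349·0.03340 + 30.58·0.4350 = 14.36 t
LOI: 71.26·0.5201 + 6.693·0.01300 + 9.349·0.01490 + 33.18·0.002000 + 30.58·0.5650 = 54.63 t
Glass mass = batch − LOI = 151.1 − 54.63 = 96.43 t (matching Σ of the oxides)
oxide / glass × 100 gives the wt %

Glass mass = 96.43 t (batch 151.1 − LOI 54.63).
Composition: K2O 1.125%, SiO2 45.28%, Al2O3 3.241%, MgO 35.46%, Na2O 14.89%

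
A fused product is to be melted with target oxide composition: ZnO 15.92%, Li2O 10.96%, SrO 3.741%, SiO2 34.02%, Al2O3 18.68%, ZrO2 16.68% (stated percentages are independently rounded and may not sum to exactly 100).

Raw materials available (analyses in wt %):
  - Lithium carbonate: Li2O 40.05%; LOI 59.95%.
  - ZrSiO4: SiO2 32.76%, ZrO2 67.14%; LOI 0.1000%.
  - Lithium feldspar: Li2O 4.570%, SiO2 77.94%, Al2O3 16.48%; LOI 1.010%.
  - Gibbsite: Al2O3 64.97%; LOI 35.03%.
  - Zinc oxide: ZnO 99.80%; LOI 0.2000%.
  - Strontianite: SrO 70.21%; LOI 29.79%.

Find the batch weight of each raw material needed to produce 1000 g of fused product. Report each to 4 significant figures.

In-progress results are printed rounded to 4 significant digits in the printout. All internal work carries full precision in every operation. Exactly one rounding lands on every reported result. The derived quantities (the yield, LOI, six oxide percentages, net glass mass, totals) are carried at full precision using the weight values on 1000 g of glass, as quoted within problem or answer.
Oxide-by-oxide targets in 1000 g fused product:
  ZnO: 15.92% × 1000 = 159.2 g
  Li2O: 10.96% × 1000 = 109.6 g
  SrO: 3.741% × 1000 = 37.41 g
  SiO2: 34.02% × 1000 = 340.2 g
  Al2O3: 18.68% × 1000 = 186.8 g
  ZrO2: 16.68% × 1000 = 166.8 g
Oxide-by-oxide audit from the weights as reported, on the stated basis (delivered sums recover each target net of answer rounding effects):
  ZnO: 159.5·0.9980 = 159.2 g (target 159.2 g)
  Li2O: 235.8·0.4005 + 332.1·0.04570 = 109.6 g (target 109.6 g)
  SrO: 53.28·0.7021 = 37.41 g (target 37.41 g)
  SiO2: 248.4·0.3276 + 332.1·0.7794 = 340.2 g (target 340.2 g)
  Al2O3: 332.1·0.1648 + 203.3·0.6497 = 186.8 g (target 186.8 g)
  ZrO2: 248.4·0.6714 = 166.8 g (target 166.8 g)
Auditing the glass mass value: net batch after ignition = 1000 g (summing oxide targets gives 1000 g; basis as stated: 1000 g — a pure rounding effect).
Summing the batch: Σ batch = 1232 g; loss to ignition Σ batch·LOI = 232.4 g; glass ÷ batch gives a yield of 81.14%.

Batch per 1000 g fused product:
  Lithium carbonate: 235.8 g
  ZrSiO4: 248.4 g
  Lithium feldspar: 332.1 g
  Gibbsite: 203.3 g
  Zinc oxide: 159.5 g
  Strontianite: 53.28 g
Total batch = 1232 g; LOI loss = 232.4 g; yield = 81.14%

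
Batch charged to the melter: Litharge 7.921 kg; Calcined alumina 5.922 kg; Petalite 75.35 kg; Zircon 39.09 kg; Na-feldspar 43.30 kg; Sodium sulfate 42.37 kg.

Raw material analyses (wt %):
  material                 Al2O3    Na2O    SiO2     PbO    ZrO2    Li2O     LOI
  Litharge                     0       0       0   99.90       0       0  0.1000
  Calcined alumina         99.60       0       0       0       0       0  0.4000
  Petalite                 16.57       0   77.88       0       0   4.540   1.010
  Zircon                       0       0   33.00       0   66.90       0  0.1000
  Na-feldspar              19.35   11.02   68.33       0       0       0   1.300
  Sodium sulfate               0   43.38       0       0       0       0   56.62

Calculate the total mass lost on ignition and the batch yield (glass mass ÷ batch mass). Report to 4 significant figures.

Values along the way appear, rounded to four significant digits, alongside each step — all arithmetic maintains full precision through the solve — each reported figure takes exactly one rounding. Derived quantities, which include six oxide percentages, the totals, ignition loss, glass mass, yield, are computed at exact precision, as written in the problem or answer text, from the weighed amounts at 188.6 kg of glass.
Ignition loss by material:
  Litharge: 7.921 × 0.001000 = 0.007921 kg
  Calcined alumina: 5.922 × 0.004000 = 0.02369 kg
  Petalite: 75.35 × 0.01010 = 0.7610 kg
  Zircon: 39.09 × 0.001000 = 0.03909 kg
  Na-feldspar: 43.30 × 0.01300 = 0.5629 kg
  Sodium sulfate: 42.37 × 0.5662 = 23.99 kg
Total LOI = 25.38 kg
Glass = batch − LOI = 214.0 − 25.38 = 188.6 kg

LOI loss = 25.38 kg; glass = 188.6 kg; yield = 88.14%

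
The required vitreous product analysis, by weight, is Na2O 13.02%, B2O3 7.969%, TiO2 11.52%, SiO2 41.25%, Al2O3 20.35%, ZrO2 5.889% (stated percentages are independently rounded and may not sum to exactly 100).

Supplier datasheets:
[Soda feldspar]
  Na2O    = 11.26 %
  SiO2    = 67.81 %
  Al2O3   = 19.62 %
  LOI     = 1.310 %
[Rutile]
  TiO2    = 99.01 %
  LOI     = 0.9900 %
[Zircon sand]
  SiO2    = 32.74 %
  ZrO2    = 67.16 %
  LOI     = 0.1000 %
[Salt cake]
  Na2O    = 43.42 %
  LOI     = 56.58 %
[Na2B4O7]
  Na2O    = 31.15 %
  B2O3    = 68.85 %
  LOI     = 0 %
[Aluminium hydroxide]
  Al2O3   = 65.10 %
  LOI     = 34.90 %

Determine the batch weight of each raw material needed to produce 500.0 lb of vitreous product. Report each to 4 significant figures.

Batch per 500.0 lb vitreous product:
  Soda feldspar: 283.0 lb
  Rutile: 58.18 lb
  Zircon sand: 43.84 lb
  Salt cake: 35.03 lb
  Na2B4O7: 57.87 lb
  Aluminium hydroxide: 71.01 lb
Total batch = 548.9 lb; LOI loss = 48.93 lb; yield = 91.09%

Each numeric step carries full float precision throughout; values along the way are printed (rounded to four significant digits) between the steps; each reported value carries a single rounding — all derived quantities are carried starting from the weights on 500.0 lb of glass in full precision (the totals, LOI, the six compositions, yield, glass mass), as set out in the question or the answer.
The oxide mass targets at 500.0 lb vitreous product:
  Na2O: 13.02% × 500.0 = 65.10 lb
  B2O3: 7.969% × 500.0 = 39.84 lb
  TiO2: 11.52% × 500.0 = 57.60 lb
  SiO2: 41.25% × 500.0 = 206.2 lb
  Al2O3: 20.35% × 500.0 = 101.8 lb
  ZrO2: 5.889% × 500.0 = 29.44 lb
A balance pass over the oxides, using the reported weights, at the basis given (each sum matches its target mass net of answer rounding effects):
  Na2O: 283.0·0.1126 + 35.03·0.4342 + 57.87·0.3115 = 65.10 lb (target 65.10 lb)
  B2O3: 57.87·0.6885 = 39.84 lb (target 39.84 lb)
  TiO2: 58.18·0.9901 = 57.60 lb (target 57.60 lb)
  SiO2: 283.0·0.6781 + 43.84·0.3274 = 206.3 lb (target 206.2 lb)
  Al2O3: 283.0·0.1962 + 71.01·0.6510 = 101.8 lb (target 101.8 lb)
  ZrO2: 43.84·0.6716 = 29.44 lb (target 29.44 lb)
Glass mass check: the batch minus its LOI: 500.0 lb (the targets, summed, come to 500.0 lb; stated basis 500.0 lb — a pure rounding effect).
Batch total: Σ batch = 548.9 lb; Σ batch·LOI gives LOI loss = 48.93 lb; the yield ratio, glass ÷ batch: 91.09%.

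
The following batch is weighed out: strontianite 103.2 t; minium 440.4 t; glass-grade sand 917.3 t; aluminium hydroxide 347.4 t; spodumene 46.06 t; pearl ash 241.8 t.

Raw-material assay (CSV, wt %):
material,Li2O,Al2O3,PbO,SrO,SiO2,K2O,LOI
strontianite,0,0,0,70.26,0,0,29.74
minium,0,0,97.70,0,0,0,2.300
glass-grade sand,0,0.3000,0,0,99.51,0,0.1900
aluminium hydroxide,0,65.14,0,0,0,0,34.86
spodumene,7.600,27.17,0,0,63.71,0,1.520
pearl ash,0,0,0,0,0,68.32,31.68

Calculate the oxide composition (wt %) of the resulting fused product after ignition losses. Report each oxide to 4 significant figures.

Intermediates are displayed rounded to 4 significant figures between the steps — the whole derivation keeps full precision through the solve. Every reported value carries a single rounding. The derived quantities are carried using the weight values at 1855 t of glass at exact precision (totals, the six compositions, glass mass, yield, ignition loss) as given in the problem or the answer.
Oxide masses out of the charge:
  Li2O: 46.06·0.07600 = 3.501 t
  Al2O3: 917.3·0.003000 + 347.4·0.6514 + 46.06·0.2717 = 241.6 t
  PbO: 440.4·0.9770 = 430.3 t
  SrO: 103.2·0.7026 = 72.51 t
  SiO2: 917.3·0.9951 + 46.06·0.6371 = 942.2 t
  K2O: 241.8·0.6832 = 165.2 t
LOI: 103.2·0.2974 + 440.4·0.02300 + 917.3·0.001900 + 347.4·0.3486 + 46.06·0.01520 + 241.8·0.3168 = 241.0 t
Glass mass = batch − LOI = 2096 − 241.0 = 1855 t (= the summed oxide contributions)
wt % = oxide mass / glass mass × 100

Glass mass = 1855 t (batch 2096 − LOI 241.0).
Composition: Li2O 0.1887%, Al2O3 13.02%, PbO 23.19%, SrO 3.908%, SiO2 50.78%, K2O 8.905%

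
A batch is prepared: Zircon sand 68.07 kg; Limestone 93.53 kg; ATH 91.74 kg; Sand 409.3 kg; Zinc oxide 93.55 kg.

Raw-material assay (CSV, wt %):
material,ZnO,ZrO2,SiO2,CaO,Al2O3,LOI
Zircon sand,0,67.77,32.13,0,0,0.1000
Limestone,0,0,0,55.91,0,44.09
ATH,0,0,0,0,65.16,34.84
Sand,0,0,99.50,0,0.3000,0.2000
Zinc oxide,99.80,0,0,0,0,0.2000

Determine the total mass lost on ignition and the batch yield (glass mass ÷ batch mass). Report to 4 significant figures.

Intermediates are printed (rounded to 4 significant digits) between the steps. Every computation holds exact precision in all steps. Exactly one rounding lands on each reported value — all derived quantities (five oxide percentages, the totals, net glass mass, LOI, yield) are recomputed from the batch weights for 681.9 kg of glass in full precision as quoted within either problem or answer.
Per-material ignition loss:
  Zircon sand: 68.07 × 0.001000 = 0.06807 kg
  Limestone: 93.53 × 0.4409 = 41.24 kg
  ATH: 91.74 × 0.3484 = 31.96 kg
  Sand: 409.3 × 0.002000 = 0.8186 kg
  Zinc oxide: 93.55 × 0.002000 = 0.1871 kg
Total LOI = 74.27 kg
Glass = batch − LOI = 756.2 − 74.27 = 681.9 kg

LOI loss = 74.27 kg; glass = 681.9 kg; yield = 90.18%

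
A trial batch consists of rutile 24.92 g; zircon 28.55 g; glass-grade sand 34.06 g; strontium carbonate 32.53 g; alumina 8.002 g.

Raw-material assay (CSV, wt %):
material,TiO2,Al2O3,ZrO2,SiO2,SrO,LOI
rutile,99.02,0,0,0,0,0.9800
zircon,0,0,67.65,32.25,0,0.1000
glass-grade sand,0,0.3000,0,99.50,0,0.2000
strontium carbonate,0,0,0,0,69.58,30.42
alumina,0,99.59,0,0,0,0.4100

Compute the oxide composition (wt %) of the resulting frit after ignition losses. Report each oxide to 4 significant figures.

All arithmetic keeps full float precision all the way through — values along the way are displayed (rounded to 4 significant figures) alongside each step — a single rounding yields every reported value. The derived quantities are recomputed using the weight values per 117.8 g of glass at exact precision (yield, totals, LOI, the five compositions, net glass mass), exactly as printed in problem or answer.
Delivered oxide masses:
  TiO2: 24.92·0.9902 = 24.68 g
  Al2O3: 34.06·0.003000 + 8.002·0.9959 = 8.071 g
  ZrO2: 28.55·0.6765 = 19.31 g
  SiO2: 28.55·0.3225 + 34.06·0.9950 = 43.10 g
  SrO: 32.53·0.6958 = 22.63 g
LOI: 24.92·0.009800 + 28.55·0.001000 + 34.06·0.002000 + 32.53·0.3042 + 8.002·0.004100 = 10.27 g
Glass mass = batch − LOI = 128.1 − 10.27 = 117.8 g (the oxide masses sum to this)
wt % = 100 × oxide mass / glass mass

Glass mass = 117.8 g (batch 128.1 − LOI 10.27).
Composition: TiO2 20.95%, Al2O3 6.852%, ZrO2 16.40%, SiO2 36.59%, SrO 19.22%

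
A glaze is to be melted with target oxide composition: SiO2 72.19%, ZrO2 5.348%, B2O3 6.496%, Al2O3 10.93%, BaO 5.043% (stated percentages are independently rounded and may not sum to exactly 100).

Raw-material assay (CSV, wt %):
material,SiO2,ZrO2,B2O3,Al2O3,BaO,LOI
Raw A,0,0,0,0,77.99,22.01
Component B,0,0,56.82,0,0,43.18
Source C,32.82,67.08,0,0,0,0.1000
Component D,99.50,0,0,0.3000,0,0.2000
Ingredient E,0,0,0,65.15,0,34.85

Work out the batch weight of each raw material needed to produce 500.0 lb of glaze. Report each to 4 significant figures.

Batch per 500.0 lb glaze:
  Raw A: 32.33 lb
  Component B: 57.16 lb
  Source C: 39.86 lb
  Component D: 349.6 lb
  Ingredient E: 82.27 lb
Total batch = 561.2 lb; LOI loss = 61.21 lb; yield = 89.09%

The intermediate values are printed rounded to four significant digits in the printout. All internal work holds full float precision through the solve. Each reported value takes exactly one rounding — all derived quantities, which include totals, yield, net glass mass, the five compositions, ignition loss, are re-derived in exact precision, as written in question or answer, starting from the weights at 500.0 lb of glass.
Target oxide masses per 500.0 lb glaze:
  SiO2: 72.19% × 500.0 = 361.0 lb
  ZrO2: 5.348% × 500.0 = 26.74 lb
  B2O3: 6.496% × 500.0 = 32.48 lb
  Al2O3: 10.93% × 500.0 = 54.65 lb
  BaO: 5.043% × 500.0 = 25.22 lb
Balance tally, oxide-wise, using the reported weights, versus the basis set out (target by target, the sums agree modulo rounding of the values):
  SiO2: 39.86·0.3282 + 349.6·0.9950 = 360.9 lb (target 361.0 lb)
  ZrO2: 39.86·0.6708 = 26.74 lb (target 26.74 lb)
  B2O3: 57.16·0.5682 = 32.48 lb (target 32.48 lb)
  Al2O3: 349.6·0.003000 + 82.27·0.6515 = 54.65 lb (target 54.65 lb)
  BaO: 32.33·0.7799 = 25.21 lb (target 25.22 lb)
Auditing the glass mass value: the batch minus its LOI: 500.0 lb (summing oxide targets gives 500.0 lb; with the basis standing at 500.0 lb — a pure rounding effect).
Total batch = Σ batch = 561.2 lb; Σ batch·LOI gives LOI loss = 61.21 lb; yield = glass ÷ total batch = 89.09%.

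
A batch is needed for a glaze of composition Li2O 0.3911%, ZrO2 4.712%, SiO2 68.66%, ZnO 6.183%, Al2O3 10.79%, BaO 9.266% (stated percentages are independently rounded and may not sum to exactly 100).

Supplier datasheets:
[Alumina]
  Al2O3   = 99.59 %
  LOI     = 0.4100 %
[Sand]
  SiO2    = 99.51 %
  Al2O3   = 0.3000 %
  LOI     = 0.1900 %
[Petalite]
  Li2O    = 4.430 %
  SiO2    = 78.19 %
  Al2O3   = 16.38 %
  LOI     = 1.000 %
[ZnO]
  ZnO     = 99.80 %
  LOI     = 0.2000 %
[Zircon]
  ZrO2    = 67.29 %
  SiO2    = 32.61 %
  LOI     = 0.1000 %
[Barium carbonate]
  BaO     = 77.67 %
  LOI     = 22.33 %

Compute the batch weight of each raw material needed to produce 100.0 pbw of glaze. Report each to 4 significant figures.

Batch per 100.0 pbw glaze:
  Alumina: 9.202 pbw
  Sand: 59.77 pbw
  Petalite: 8.828 pbw
  ZnO: 6.195 pbw
  Zircon: 7.003 pbw
  Barium carbonate: 11.93 pbw
Total batch = 102.9 pbw; LOI loss = 2.923 pbw; yield = 97.16%

Intermediates are shown rounded off to 4 significant figures across the worked steps; the working math runs at full precision throughout; each reported value receives exactly one rounding. Derived quantities are recomputed at exact precision (six oxide percentages, glass mass, LOI, the totals, yield) using the weight values on 100.0 pbw of glass, as written in the problem or the answer.
Target masses of each oxide per 100.0 pbw glaze:
  Li2O: 0.3911% × 100.0 = 0.3911 pbw
  ZrO2: 4.712% × 100.0 = 4.712 pbw
  SiO2: 68.66% × 100.0 = 68.66 pbw
  ZnO: 6.183% × 100.0 = 6.183 pbw
  Al2O3: 10.79% × 100.0 = 10.79 pbw
  BaO: 9.266% × 100.0 = 9.266 pbw
A balance pass over the oxides, from the weights as reported, on the stated basis (delivered sums recover each target given rounding of the digits):
  Li2O: 8.828·0.04430 = 0.3911 pbw (target 0.3911 pbw)
  ZrO2: 7.003·0.6729 = 4.712 pbw (target 4.712 pbw)
  SiO2: 59.77·0.9951 + 8.828·0.7819 + 7.003·0.3261 = 68.66 pbw (target 68.66 pbw)
  ZnO: 6.195·0.9980 = 6.183 pbw (target 6.183 pbw)
  Al2O3: 9.202·0.9959 + 59.77·0.003000 + 8.828·0.1638 = 10.79 pbw (target 10.79 pbw)
  BaO: 11.93·0.7767 = 9.266 pbw (target 9.266 pbw)
Glass-mass sanity pass: total batch − LOI = 100.0 pbw (oxide target masses add up to 100.0 pbw; against the stated basis, 100.0 pbw — deltas are rounding alone).
Adding the batch up: Σ batch = 102.9 pbw; ignition loss, Σ(batch × LOI) = 2.923 pbw; yield: glass divided by total = 97.16%.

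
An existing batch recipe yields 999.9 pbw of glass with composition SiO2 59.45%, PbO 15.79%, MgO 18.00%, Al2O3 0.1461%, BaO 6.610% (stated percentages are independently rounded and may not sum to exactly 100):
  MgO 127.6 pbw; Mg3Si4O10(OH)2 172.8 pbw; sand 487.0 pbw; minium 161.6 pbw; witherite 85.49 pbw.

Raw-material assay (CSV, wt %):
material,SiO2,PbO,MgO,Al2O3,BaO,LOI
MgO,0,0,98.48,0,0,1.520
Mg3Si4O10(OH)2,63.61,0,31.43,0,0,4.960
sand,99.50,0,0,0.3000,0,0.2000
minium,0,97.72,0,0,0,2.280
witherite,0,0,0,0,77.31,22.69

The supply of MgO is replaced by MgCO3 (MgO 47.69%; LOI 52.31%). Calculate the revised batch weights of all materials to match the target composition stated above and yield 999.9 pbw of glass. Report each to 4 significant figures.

Each numeric step holds exact precision at all times. Values along the way are printed rounded to four significant figures on the page — exactly one rounding is applied to every reported value. Derived quantities, which include totals, five oxide percentages, yield, glass mass, LOI, are re-derived at full precision, as quoted within either problem or answer, from the weighed amounts for 999.9 pbw of glass.
Oxide mass targets, per 999.9 pbw glass:
  SiO2: 59.45% × 999.9 = 594.4 pbw
  PbO: 15.79% × 999.9 = 157.9 pbw
  MgO: 18.00% × 999.9 = 180.0 pbw
  Al2O3: 0.1461% × 999.9 = 1.461 pbw
  BaO: 6.610% × 999.9 = 66.09 pbw
Verifying the oxide balance on the weights just shown, under the basis named above (oxide sums agree with the targets exact up to rounding of places):
  SiO2: 172.8·0.6361 + 487.0·0.9950 = 594.5 pbw (target 594.4 pbw)
  PbO: 161.6·0.9772 = 157.9 pbw (target 157.9 pbw)
  MgO: 263.5·0.4769 + 172.8·0.3143 = 180.0 pbw (target 180.0 pbw)
  Al2O3: 487.0·0.003000 = 1.461 pbw (target 1.461 pbw)
  BaO: 85.49·0.7731 = 66.09 pbw (target 66.09 pbw)
Glass mass check: net batch after ignition = 999.9 pbw (the Σ of target masses is 999.9 pbw; basis as stated: 999.9 pbw — a pure rounding effect).
Batch total: Σ batch = 1170 pbw; LOI removed, Σ of batch·LOI: 170.5 pbw; glass ÷ batch gives a yield of 85.44%.

Revised batch per 999.9 pbw glass:
  MgCO3: 263.5 pbw
  Mg3Si4O10(OH)2: 172.8 pbw
  sand: 487.0 pbw
  minium: 161.6 pbw
  witherite: 85.49 pbw
Total batch = 1170 pbw; LOI loss = 170.5 pbw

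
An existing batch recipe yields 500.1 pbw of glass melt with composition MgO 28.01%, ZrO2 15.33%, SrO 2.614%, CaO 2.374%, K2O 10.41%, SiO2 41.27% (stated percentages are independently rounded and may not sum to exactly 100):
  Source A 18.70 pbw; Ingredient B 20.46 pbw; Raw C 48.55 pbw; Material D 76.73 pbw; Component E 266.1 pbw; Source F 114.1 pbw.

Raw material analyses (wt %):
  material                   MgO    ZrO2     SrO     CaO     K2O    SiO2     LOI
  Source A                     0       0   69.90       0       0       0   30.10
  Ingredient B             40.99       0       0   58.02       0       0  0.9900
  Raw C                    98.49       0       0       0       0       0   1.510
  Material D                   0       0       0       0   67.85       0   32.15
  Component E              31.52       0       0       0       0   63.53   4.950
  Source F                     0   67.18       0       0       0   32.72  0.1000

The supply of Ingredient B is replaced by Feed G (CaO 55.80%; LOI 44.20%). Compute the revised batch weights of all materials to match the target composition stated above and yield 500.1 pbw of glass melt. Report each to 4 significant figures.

Mid-chain values are shown rounded to 4 significant digits at each printed step. Every computation carries full precision from first step to last — each reported figure takes just one rounding; the derived quantities are recomputed using the weight values at 500.1 pbw of glass at full precision (the yield, ignition loss, six oxide percentages, totals, glass mass), as they appear in the question or the answer.
Target oxide masses per 500.1 pbw glass melt:
  MgO: 28.01% × 500.1 = 140.1 pbw
  ZrO2: 15.33% × 500.1 = 76.67 pbw
  SrO: 2.614% × 500.1 = 13.07 pbw
  CaO: 2.374% × 500.1 = 11.87 pbw
  K2O: 10.41% × 500.1 = 52.06 pbw
  SiO2: 41.27% × 500.1 = 206.4 pbw
Sums-versus-targets review with the batch weights as given, relative to the basis at hand (sum by sum, the targets are met within answer rounding):
  MgO: 57.07·0.9849 + 266.1·0.3152 = 140.1 pbw (target 140.1 pbw)
  ZrO2: 114.1·0.6718 = 76.65 pbw (target 76.67 pbw)
  SrO: 18.70·0.6990 = 13.07 pbw (target 13.07 pbw)
  CaO: 21.28·0.5580 = 11.87 pbw (target 11.87 pbw)
  K2O: 76.73·0.6785 = 52.06 pbw (target 52.06 pbw)
  SiO2: 266.1·0.6353 + 114.1·0.3272 = 206.4 pbw (target 206.4 pbw)
Mass balance on the glass: total batch − LOI = 500.1 pbw (summing oxide targets gives 500.1 pbw; against the stated basis, 500.1 pbw — any gap is answer rounding).
Summing the batch: Σ batch = 554.0 pbw; Σ batch·LOI gives LOI loss = 53.85 pbw; yield, glass over the total, = 90.28%.

Revised batch per 500.1 pbw glass melt:
  Source A: 18.70 pbw
  Feed G: 21.28 pbw
  Raw C: 57.07 pbw
  Material D: 76.73 pbw
  Component E: 266.1 pbw
  Source F: 114.1 pbw
Total batch = 554.0 pbw; LOI loss = 53.85 pbw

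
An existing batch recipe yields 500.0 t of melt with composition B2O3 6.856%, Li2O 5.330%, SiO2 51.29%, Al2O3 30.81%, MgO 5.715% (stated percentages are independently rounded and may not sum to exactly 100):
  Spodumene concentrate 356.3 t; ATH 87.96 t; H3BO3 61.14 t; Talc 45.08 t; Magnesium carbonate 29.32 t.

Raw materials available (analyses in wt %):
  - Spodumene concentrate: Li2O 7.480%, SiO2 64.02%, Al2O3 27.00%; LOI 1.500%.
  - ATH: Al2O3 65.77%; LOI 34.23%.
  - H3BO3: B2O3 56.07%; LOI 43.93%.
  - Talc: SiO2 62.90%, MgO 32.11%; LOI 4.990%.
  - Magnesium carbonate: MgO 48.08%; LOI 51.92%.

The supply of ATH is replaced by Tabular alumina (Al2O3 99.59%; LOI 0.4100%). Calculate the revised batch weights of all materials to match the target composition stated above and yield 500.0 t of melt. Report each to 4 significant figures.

The working math keeps full precision in all steps; mid-chain values appear (rounded to 4 significant figures) when written out — exactly one rounding is applied to every reported figure; all derived quantities are re-derived using the weight values at 500.0 t of glass at full float precision (the totals, yield, ignition loss, the five compositions, glass mass), exactly as printed in the problem or the answer.
Oxide mass targets, per 500.0 t melt:
  B2O3: 6.856% × 500.0 = 34.28 t
  Li2O: 5.330% × 500.0 = 26.65 t
  SiO2: 51.29% × 500.0 = 256.4 t
  Al2O3: 30.81% × 500.0 = 154.0 t
  MgO: 5.715% × 500.0 = 28.58 t
Per-oxide balance check with the batch weights as given, on the stated basis (every target is met by its sum within answer rounding):
  B2O3: 61.14·0.5607 = 34.28 t (target 34.28 t)
  Li2O: 356.3·0.07480 = 26.65 t (target 26.65 t)
  SiO2: 356.3·0.6402 + 45.08·0.6290 = 256.5 t (target 256.4 t)
  Al2O3: 356.3·0.2700 + 58.09·0.9959 = 154.1 t (target 154.0 t)
  MgO: 45.08·0.3211 + 29.32·0.4808 = 28.57 t (target 28.58 t)
Glass-mass bookkeeping: batch Σ − ignition loss = 500.0 t (the targets, summed, come to 500.0 t; basis as stated: 500.0 t — any gap is answer rounding).
Adding the batch up: Σ batch = 549.9 t; loss to ignition Σ batch·LOI = 49.91 t; as yield: glass ÷ batch → 90.92%.

Revised batch per 500.0 t melt:
  Spodumene concentrate: 356.3 t
  Tabular alumina: 58.09 t
  H3BO3: 61.14 t
  Talc: 45.08 t
  Magnesium carbonate: 29.32 t
Total batch = 549.9 t; LOI loss = 49.91 t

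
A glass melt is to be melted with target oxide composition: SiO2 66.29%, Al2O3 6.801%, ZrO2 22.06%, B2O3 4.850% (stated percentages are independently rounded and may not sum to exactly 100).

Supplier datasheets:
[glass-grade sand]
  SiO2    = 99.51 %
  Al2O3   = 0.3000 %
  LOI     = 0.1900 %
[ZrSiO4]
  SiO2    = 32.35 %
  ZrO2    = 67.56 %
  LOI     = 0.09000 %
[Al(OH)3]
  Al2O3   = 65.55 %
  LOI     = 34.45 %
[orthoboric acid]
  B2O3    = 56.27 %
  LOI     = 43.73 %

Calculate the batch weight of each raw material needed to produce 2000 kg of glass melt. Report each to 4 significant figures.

Batch per 2000 kg glass melt:
  glass-grade sand: 1120 kg
  ZrSiO4: 653.0 kg
  Al(OH)3: 202.4 kg
  orthoboric acid: 172.4 kg
Total batch = 2148 kg; LOI loss = 147.8 kg; yield = 93.12%

The whole derivation keeps exact precision all the way through; the intermediate values appear (rounded to four significant figures) at each printed step — every reported figure takes exactly one rounding; derived quantities (the four compositions, glass mass, ignition loss, totals, yield) are re-derived from the weighed amounts on 2000 kg of glass at exact precision exactly as printed in the problem or answer text.
Oxide-by-oxide targets in 2000 kg glass melt:
  SiO2: 66.29% × 2000 = 1326 kg
  Al2O3: 6.801% × 2000 = 136.0 kg
  ZrO2: 22.06% × 2000 = 441.2 kg
  B2O3: 4.850% × 2000 = 97.00 kg
A balance pass over the oxides, using the reported weights, at the basis given (every target is met by its sum modulo rounding of the values):
  SiO2: 1120·0.9951 + 653.0·0.3235 = 1326 kg (target 1326 kg)
  Al2O3: 1120·0.003000 + 202.4·0.6555 = 136.0 kg (target 136.0 kg)
  ZrO2: 653.0·0.6756 = 441.2 kg (target 441.2 kg)
  B2O3: 172.4·0.5627 = 97.01 kg (target 97.00 kg)
Glass-mass bookkeeping: whole batch net of LOI = 2000 kg (the targets, summed, come to 2000 kg; with the basis standing at 2000 kg — deltas are rounding alone).
Adding the batch up: Σ batch = 2148 kg; ignition loss, Σ(batch × LOI) = 147.8 kg; yield: glass divided by total = 93.12%.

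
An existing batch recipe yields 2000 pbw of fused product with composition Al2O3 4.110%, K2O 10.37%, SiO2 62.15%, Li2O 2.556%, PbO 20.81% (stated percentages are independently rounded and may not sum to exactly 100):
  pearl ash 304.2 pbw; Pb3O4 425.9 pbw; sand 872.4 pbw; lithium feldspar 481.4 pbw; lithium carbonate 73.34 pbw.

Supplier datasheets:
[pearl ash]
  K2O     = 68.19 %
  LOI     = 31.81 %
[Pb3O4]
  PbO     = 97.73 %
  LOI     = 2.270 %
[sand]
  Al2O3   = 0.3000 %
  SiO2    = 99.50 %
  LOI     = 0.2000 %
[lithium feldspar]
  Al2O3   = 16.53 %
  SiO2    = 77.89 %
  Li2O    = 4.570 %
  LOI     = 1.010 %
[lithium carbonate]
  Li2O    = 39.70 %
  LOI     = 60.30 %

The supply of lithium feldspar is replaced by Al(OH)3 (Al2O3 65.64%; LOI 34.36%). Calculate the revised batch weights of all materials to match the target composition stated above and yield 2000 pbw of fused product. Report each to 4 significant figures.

Revised batch per 2000 pbw fused product:
  pearl ash: 304.2 pbw
  Pb3O4: 425.9 pbw
  sand: 1249 pbw
  Al(OH)3: 119.5 pbw
  lithium carbonate: 128.8 pbw
Total batch = 2227 pbw; LOI loss = 227.7 pbw

The intermediate values appear, with 4-significant-figure rounding, as written — the working math keeps exact precision all the way through — every reported figure takes just one rounding; all derived quantities (the yield, the totals, five oxide percentages, net glass mass, ignition loss) are recomputed at full precision starting from the weights at 2000 pbw of glass exactly as shown in question or answer.
Target oxide masses per 2000 pbw fused product:
  Al2O3: 4.110% × 2000 = 82.20 pbw
  K2O: 10.37% × 2000 = 207.4 pbw
  SiO2: 62.15% × 2000 = 1243 pbw
  Li2O: 2.556% × 2000 = 51.12 pbw
  PbO: 20.81% × 2000 = 416.2 pbw
Per-oxide balance check working from each reported weight, at the basis given (oxide sums agree with the targets given rounding of the digits):
  Al2O3: 1249·0.003000 + 119.5·0.6564 = 82.19 pbw (target 82.20 pbw)
  K2O: 304.2·0.6819 = 207.4 pbw (target 207.4 pbw)
  SiO2: 1249·0.9950 = 1243 pbw (target 1243 pbw)
  Li2O: 128.8·0.3970 = 51.13 pbw (target 51.12 pbw)
  PbO: 425.9·0.9773 = 416.2 pbw (target 416.2 pbw)
Glass mass check: Σ batch − LOI loss = 2000 pbw (summing oxide targets gives 2000 pbw; basis as stated: 2000 pbw — deltas are rounding alone).
Batch grand total — Σ batch = 2227 pbw; Σ batch·LOI gives LOI loss = 227.7 pbw; yield, glass over the total, = 89.78%.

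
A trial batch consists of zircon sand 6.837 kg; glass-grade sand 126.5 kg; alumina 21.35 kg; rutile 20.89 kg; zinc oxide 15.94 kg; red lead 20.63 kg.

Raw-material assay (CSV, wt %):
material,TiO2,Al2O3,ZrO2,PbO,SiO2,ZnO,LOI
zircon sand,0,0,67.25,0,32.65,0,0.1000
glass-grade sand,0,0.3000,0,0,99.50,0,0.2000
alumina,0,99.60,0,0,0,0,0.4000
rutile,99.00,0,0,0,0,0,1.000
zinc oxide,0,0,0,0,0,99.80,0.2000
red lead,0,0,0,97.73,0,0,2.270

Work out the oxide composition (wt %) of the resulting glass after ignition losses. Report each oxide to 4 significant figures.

Glass mass = 211.1 kg (batch 212.1 − LOI 1.054).
Composition: TiO2 9.797%, Al2O3 10.25%, ZrO2 2.178%, PbO 9.551%, SiO2 60.68%, ZnO 7.536%

Working values are displayed, with 4-significant-figure rounding, at each printed step. Every computation maintains full float precision all the way through — each reported figure receives exactly one rounding. The derived quantities are re-derived in full precision (the six compositions, yield, glass mass, ignition loss, totals) from the batch weights per 211.1 kg of glass, as given in the problem or the answer.
Mass of each oxide from the mix:
  TiO2: 20.89·0.9900 = 20.68 kg
  Al2O3: 126.5·0.003000 + 21.35·0.9960 = 21.64 kg
  ZrO2: 6.837·0.6725 = 4.598 kg
  PbO: 20.63·0.9773 = 20.16 kg
  SiO2: 6.837·0.3265 + 126.5·0.9950 = 128.1 kg
  ZnO: 15.94·0.9980 = 15.91 kg
LOI: 6.837·0.001000 + 126.5·0.002000 + 21.35·0.004000 + 20.89·0.01000 + 15.94·0.002000 + 20.63·0.02270 = 1.054 kg
The glass mass, total less LOI, = 212.1 − 1.054 = 211.1 kg (= the summed oxide contributions)
percent by weight: oxide/glass ×100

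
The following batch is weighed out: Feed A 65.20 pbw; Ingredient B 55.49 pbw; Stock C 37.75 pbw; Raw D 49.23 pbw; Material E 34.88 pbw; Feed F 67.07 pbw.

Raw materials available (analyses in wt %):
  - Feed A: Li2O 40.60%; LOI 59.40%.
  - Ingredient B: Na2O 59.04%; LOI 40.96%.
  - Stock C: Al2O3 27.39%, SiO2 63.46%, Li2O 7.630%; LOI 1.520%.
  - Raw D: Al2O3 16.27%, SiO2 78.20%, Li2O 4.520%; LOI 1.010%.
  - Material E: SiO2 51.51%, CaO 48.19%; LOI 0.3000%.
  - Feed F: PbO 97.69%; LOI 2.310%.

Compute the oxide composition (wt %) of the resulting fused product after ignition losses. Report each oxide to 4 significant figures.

Glass mass = 245.4 pbw (batch 309.6 − LOI 64.18).
Composition: Al2O3 7.476%, Na2O 13.35%, SiO2 32.77%, Li2O 12.87%, CaO 6.848%, PbO 26.70%

In-progress results are displayed, rounded to 4 significant figures, when written out. All arithmetic keeps exact precision all the way through; each reported value is rounded exactly once. All derived quantities (yield, the six compositions, LOI, totals, net glass mass) are computed from the weighed amounts at 245.4 pbw of glass in exact precision, as written in either problem or answer.
Delivered oxide masses:
  Al2O3: 37.75·0.2739 + 49.23·0.1627 = 18.35 pbw
  Na2O: 55.49·0.5904 = 32.76 pbw
  SiO2: 37.75·0.6346 + 49.23·0.7820 + 34.88·0.5151 = 80.42 pbw
  Li2O: 65.20·0.4060 + 37.75·0.07630 + 49.23·0.04520 = 31.58 pbw
  CaO: 34.88·0.4819 = 16.81 pbw
  PbO: 67.07·0.9769 = 65.52 pbw
LOI: 65.20·0.5940 + 55.49·0.4096 + 37.75·0.01520 + 49.23·0.01010 + 34.88·0.003000 + 67.07·0.02310 = 64.18 pbw
batch − LOI leaves glass = 309.6 − 64.18 = 245.4 pbw (consistent with Σ oxide mass)
percent share: oxide ÷ glass, ×100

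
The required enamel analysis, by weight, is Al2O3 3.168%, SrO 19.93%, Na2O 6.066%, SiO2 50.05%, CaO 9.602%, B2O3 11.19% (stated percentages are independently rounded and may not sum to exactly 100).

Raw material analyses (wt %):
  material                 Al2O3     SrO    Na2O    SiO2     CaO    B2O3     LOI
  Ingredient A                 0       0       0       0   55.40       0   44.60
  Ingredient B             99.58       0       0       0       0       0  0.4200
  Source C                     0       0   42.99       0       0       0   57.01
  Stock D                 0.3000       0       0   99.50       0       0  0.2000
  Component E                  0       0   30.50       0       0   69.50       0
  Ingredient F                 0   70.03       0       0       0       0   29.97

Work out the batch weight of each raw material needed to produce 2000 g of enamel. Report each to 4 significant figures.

Rounding to 4 significant digits applies to each in-between result as printed. The whole derivation runs at full precision at all times; a single rounding completes every reported figure — the derived quantities, which include net glass mass, the yield, the six compositions, the totals, ignition loss, are computed at full float precision, as quoted within the question or the answer, starting from the weights for 2000 g of glass.
Oxide-by-oxide targets in 2000 g enamel:
  Al2O3: 3.168% × 2000 = 63.36 g
  SrO: 19.93% × 2000 = 398.6 g
  Na2O: 6.066% × 2000 = 121.3 g
  SiO2: 50.05% × 2000 = 1001 g
  CaO: 9.602% × 2000 = 192.0 g
  B2O3: 11.19% × 2000 = 223.8 g
Per-oxide balance check working from each reported weight, under the basis named above (delivered sums recover each target exact up to rounding of places):
  Al2O3: 60.60·0.9958 + 1006·0.003000 = 63.36 g (target 63.36 g)
  SrO: 569.2·0.7003 = 398.6 g (target 398.6 g)
  Na2O: 53.75·0.4299 + 322.0·0.3050 = 121.3 g (target 121.3 g)
  SiO2: 1006·0.9950 = 1001 g (target 1001 g)
  CaO: 346.6·0.5540 = 192.0 g (target 192.0 g)
  B2O3: 322.0·0.6950 = 223.8 g (target 223.8 g)
Glass mass check: Σ batch − LOI loss = 2000 g (the Σ of target masses is 2000 g; basis as stated: 2000 g — a pure rounding effect).
Whole-batch sum: Σ batch = 2358 g; ignition loss, Σ(batch × LOI) = 358.1 g; as yield: glass ÷ batch → 84.82%.

Batch per 2000 g enamel:
  Ingredient A: 346.6 g
  Ingredient B: 60.60 g
  Source C: 53.75 g
  Stock D: 1006 g
  Component E: 322.0 g
  Ingredient F: 569.2 g
Total batch = 2358 g; LOI loss = 358.1 g; yield = 84.82%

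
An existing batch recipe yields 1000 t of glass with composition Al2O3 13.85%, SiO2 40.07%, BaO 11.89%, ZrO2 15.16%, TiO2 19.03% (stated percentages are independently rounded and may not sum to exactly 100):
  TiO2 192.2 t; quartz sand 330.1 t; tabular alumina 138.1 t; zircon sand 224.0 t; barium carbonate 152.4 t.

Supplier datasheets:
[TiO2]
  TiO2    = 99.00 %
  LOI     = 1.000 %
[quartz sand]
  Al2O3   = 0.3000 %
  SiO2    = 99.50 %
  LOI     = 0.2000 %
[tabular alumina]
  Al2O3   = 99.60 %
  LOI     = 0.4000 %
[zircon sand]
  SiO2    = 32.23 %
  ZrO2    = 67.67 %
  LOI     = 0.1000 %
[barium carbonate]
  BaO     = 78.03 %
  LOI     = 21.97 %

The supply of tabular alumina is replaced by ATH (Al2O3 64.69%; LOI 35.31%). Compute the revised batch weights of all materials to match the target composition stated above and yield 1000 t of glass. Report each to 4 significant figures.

Revised batch per 1000 t glass:
  TiO2: 192.2 t
  quartz sand: 330.1 t
  ATH: 212.6 t
  zircon sand: 224.0 t
  barium carbonate: 152.4 t
Total batch = 1111 t; LOI loss = 111.4 t

Rounding to four significant digits applies to every in-between result as displayed; each numeric step runs at full float precision in all steps — each reported figure is rounded only once; the derived quantities (net glass mass, the totals, LOI, the five compositions, yield) are re-derived starting from the weights at 1000 t of glass at exact precision as given in problem or answer.
Target oxide masses per 1000 t glass:
  Al2O3: 13.85% × 1000 = 138.5 t
  SiO2: 40.07% × 1000 = 400.7 t
  BaO: 11.89% × 1000 = 118.9 t
  ZrO2: 15.16% × 1000 = 151.6 t
  TiO2: 19.03% × 1000 = 190.3 t
Per-oxide balance check working from each reported weight, relative to the basis at hand (each sum matches its target mass exact up to rounding of places):
  Al2O3: 330.1·0.003000 + 212.6·0.6469 = 138.5 t (target 138.5 t)
  SiO2: 330.1·0.9950 + 224.0·0.3223 = 400.6 t (target 400.7 t)
  BaO: 152.4·0.7803 = 118.9 t (target 118.9 t)
  ZrO2: 224.0·0.6767 = 151.6 t (target 151.6 t)
  TiO2: 192.2·0.9900 = 190.3 t (target 190.3 t)
Glass-mass bookkeeping: batch Σ − ignition loss = 999.9 t (the Σ of target masses is 1000 t; the stated basis being 1000 t — any gap is answer rounding).
Batch total: Σ batch = 1111 t; LOI removed, Σ of batch·LOI: 111.4 t; the yield ratio, glass ÷ batch: 89.98%.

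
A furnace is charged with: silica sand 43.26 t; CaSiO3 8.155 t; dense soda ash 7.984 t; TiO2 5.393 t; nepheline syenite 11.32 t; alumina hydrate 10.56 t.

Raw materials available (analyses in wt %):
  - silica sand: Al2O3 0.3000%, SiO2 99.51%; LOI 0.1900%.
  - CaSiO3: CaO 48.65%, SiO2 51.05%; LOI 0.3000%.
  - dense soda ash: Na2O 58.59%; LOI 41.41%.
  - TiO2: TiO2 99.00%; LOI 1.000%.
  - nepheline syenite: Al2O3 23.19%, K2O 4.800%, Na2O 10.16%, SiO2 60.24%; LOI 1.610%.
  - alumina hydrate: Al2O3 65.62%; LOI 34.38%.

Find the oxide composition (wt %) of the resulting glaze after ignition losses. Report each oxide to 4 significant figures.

Glass mass = 79.39 t (batch 86.67 − LOI 7.280).
Composition: Al2O3 12.20%, K2O 0.6844%, TiO2 6.725%, Na2O 7.341%, CaO 4.997%, SiO2 68.05%

In-progress results are shown rounded to four significant digits as written. Each numeric step keeps exact precision from start to finish; every reported number is rounded a single time. Derived quantities (the totals, LOI, the yield, net glass mass, six oxide percentages) are rebuilt in full precision from the batch weights per 79.39 t of glass, as quoted within either problem or answer.
Per-oxide mass from batch:
  Al2O3: 43.26·0.003000 + 11.32·0.2319 + 10.56·0.6562 = 9.684 t
  K2O: 11.32·0.04800 = 0.5434 t
  TiO2: 5.393·0.9900 = 5.339 t
  Na2O: 7.984·0.5859 + 11.32·0.1016 = 5.828 t
  CaO: 8.155·0.4865 = 3.967 t
  SiO2: 43.26·0.9951 + 8.155·0.5105 + 11.32·0.6024 = 54.03 t
LOI: 43.26·0.001900 + 8.155·0.003000 + 7.984·0.4141 + 5.393·0.01000 + 11.32·0.01610 + 10.56·0.3438 = 7.280 t
Net of LOI, the glass mass = 86.67 − 7.280 = 79.39 t (consistent with Σ oxide mass)
percent share: oxide ÷ glass, ×100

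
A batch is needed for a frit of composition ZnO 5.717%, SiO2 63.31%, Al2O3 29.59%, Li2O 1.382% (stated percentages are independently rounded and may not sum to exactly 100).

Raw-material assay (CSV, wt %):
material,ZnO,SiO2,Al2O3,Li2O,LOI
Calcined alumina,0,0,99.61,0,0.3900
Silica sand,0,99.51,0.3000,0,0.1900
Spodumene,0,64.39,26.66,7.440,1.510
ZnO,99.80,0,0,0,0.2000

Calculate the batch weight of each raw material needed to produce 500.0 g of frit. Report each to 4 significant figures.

Batch per 500.0 g frit:
  Calcined alumina: 122.9 g
  Silica sand: 258.0 g
  Spodumene: 92.88 g
  ZnO: 28.64 g
Total batch = 502.4 g; LOI loss = 2.429 g; yield = 99.52%

The working math keeps exact precision through every step — in-progress results are printed rounded to four significant digits at each printed step. Every reported value undergoes a single rounding — the derived quantities, including totals, ignition loss, the four compositions, yield, glass mass, are computed using the weight values for 500.0 g of glass at full float precision as they appear in the problem or the answer.
Per-oxide target masses for 500.0 g frit:
  ZnO: 5.717% × 500.0 = 28.58 g
  SiO2: 63.31% × 500.0 = 316.6 g
  Al2O3: 29.59% × 500.0 = 148.0 g
  Li2O: 1.382% × 500.0 = 6.910 g
Balance tally, oxide-wise, using the reported weights, per the basis as stated (each sum matches its target mass up to rounding of the answer):
  ZnO: 28.64·0.9980 = 28.58 g (target 28.58 g)
  SiO2: 258.0·0.9951 + 92.88·0.6439 = 316.5 g (target 316.6 g)
  Al2O3: 122.9·0.9961 + 258.0·0.003000 + 92.88·0.2666 = 148.0 g (target 148.0 g)
  Li2O: 92.88·0.07440 = 6.910 g (target 6.910 g)
Glass-mass closure: the batch minus its LOI: 500.0 g (targets for the oxides total 500.0 g; the stated basis being 500.0 g — differing by rounding only).
Summing the batch: Σ batch = 502.4 g; loss to ignition Σ batch·LOI = 2.429 g; yield = glass ÷ total batch = 99.52%.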